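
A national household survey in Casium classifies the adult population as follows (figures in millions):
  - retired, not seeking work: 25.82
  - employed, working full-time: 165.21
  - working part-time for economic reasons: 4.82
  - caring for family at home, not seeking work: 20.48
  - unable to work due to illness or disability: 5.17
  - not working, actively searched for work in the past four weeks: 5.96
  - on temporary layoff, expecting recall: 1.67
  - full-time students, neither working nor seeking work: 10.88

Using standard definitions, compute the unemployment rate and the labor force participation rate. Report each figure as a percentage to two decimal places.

Employed = 165.21 + 4.82 = 170.03 million (anyone who worked, including part-time for economic reasons, counts as employed).
Unemployed = 5.96 + 1.67 = 7.63 million (jobless and actively searching, or on temporary layoff).
Labor force = 170.03 + 7.63 = 177.66 million.
Not in labor force = 25.82 + 20.48 + 5.17 + 10.88 = 62.35 million (those not working and not actively searching are outside the labor force).
Civilian working-age population = 177.66 + 62.35 = 240.01 million.
Unemployment rate = 7.63 / 177.66 = 4.29%.
Labor force participation rate = 177.66 / 240.01 = 74.02%.

Unemployment rate ≈ 4.29%; labor force participation rate ≈ 74.02%.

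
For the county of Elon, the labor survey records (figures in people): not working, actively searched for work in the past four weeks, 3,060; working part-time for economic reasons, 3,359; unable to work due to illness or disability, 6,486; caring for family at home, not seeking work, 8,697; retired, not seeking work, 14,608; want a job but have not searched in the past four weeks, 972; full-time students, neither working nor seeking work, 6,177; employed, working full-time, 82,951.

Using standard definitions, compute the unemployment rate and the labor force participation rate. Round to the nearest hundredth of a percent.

Unemployment rate ≈ 3.42%; labor force participation rate ≈ 70.75%.

Employed = 3,359 + 82,951 = 86,310 (anyone who worked, including part-time for economic reasons, counts as employed).
Unemployed = 3,060.
Labor force = 86,310 + 3,060 = 89,370.
Not in labor force = 6,486 + 8,697 + 14,608 + 972 + 6,177 = 36,940 (those not working and not actively searching are outside the labor force — including those who want a job but have given up searching).
Civilian working-age population = 89,370 + 36,940 = 126,310.
Unemployment rate = 3,060 / 89,370 = 3.42%.
Labor force participation rate = 89,370 / 126,310 = 70.75%.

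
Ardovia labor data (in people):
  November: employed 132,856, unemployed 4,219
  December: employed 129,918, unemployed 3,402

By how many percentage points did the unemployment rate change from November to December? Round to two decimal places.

The unemployment rate changed by −0.53 percentage points.

November: labor force = 132,856 + 4,219 = 137,075; u = 4,219/137,075 = 3.08%.
December: labor force = 129,918 + 3,402 = 133,320; u = 3,402/133,320 = 2.55%.
Change = 2.55% − 3.08% = −0.53 pp.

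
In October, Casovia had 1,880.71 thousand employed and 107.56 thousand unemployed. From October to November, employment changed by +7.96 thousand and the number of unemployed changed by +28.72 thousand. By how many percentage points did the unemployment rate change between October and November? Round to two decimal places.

The unemployment rate changed by +1.32 percentage points.

October: labor force = 1,880.71 + 107.56 = 1,988.27; u = 107.56/1,988.27 = 5.41%.
November: labor force = 1,888.67 + 136.28 = 2,024.95; u = 136.28/2,024.95 = 6.73%.
Change = 6.73% − 5.41% = +1.32 pp.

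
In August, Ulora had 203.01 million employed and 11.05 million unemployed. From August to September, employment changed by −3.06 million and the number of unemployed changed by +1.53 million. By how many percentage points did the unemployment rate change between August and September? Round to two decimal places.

The unemployment rate changed by +0.76 percentage points.

August: labor force = 203.01 + 11.05 = 214.06; u = 11.05/214.06 = 5.16%.
September: labor force = 199.95 + 12.58 = 212.53; u = 12.58/212.53 = 5.92%.
Change = 5.92% − 5.16% = +0.76 pp.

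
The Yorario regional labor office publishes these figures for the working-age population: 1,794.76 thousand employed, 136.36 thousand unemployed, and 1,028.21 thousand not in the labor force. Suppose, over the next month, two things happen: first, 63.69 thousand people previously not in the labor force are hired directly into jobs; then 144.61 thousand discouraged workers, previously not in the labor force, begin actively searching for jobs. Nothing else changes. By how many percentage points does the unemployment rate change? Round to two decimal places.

Initially, labor force = 1,794.76 + 136.36 = 1,931.12 thousand, so u = 136.36/1,931.12 = 7.06%.
After the first change, employed and labor force both rise by 63.69; unemployed unchanged → E = 1,858.45, U = 136.36, labor force = 1,994.81 thousand.
After the second change, unemployed and labor force both rise by 144.61 → E = 1,858.45, U = 280.97, labor force = 2,139.42 thousand.
New unemployment rate = 280.97 / 2,139.42 = 13.13%.
Change = 13.13% − 7.06% = +6.07 percentage points.

The unemployment rate changes by +6.07 percentage points.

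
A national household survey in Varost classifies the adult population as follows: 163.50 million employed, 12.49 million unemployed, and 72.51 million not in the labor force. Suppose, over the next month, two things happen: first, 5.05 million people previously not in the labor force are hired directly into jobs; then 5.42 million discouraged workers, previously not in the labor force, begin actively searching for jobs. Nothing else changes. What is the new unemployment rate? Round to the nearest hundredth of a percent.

Initially, labor force = 163.50 + 12.49 = 175.99 million, so u = 12.49/175.99 = 7.10%.
After the first change, employed and labor force both rise by 5.05; unemployed unchanged → E = 168.55, U = 12.49, labor force = 181.04 million.
After the second change, unemployed and labor force both rise by 5.42 → E = 168.55, U = 17.91, labor force = 186.46 million.
New unemployment rate = 17.91 / 186.46 = 9.61%.

New unemployment rate ≈ 9.61%.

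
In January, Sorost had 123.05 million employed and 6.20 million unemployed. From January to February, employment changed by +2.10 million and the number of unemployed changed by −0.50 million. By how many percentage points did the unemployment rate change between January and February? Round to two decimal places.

January: labor force = 123.05 + 6.20 = 129.25; u = 6.20/129.25 = 4.80%.
February: labor force = 125.15 + 5.70 = 130.85; u = 5.70/130.85 = 4.36%.
Change = 4.36% − 4.80% = −0.44 pp.

The unemployment rate changed by −0.44 percentage points.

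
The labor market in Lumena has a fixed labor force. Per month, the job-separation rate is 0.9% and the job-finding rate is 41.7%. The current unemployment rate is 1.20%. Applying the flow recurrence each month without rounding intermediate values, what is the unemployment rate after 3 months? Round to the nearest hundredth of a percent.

Unemployment rate after three months ≈ 1.94%.

With a fixed labor force, u_{t+1} = u_t + s·(1−u_t) − f·u_t = u_t·(1−s−f) + s.
Here 1−s−f = 0.574 and s = 0.009.
u_1 = 0.012000 × 0.574 + 0.009 = 0.015888.
u_2 = 0.015888 × 0.574 + 0.009 = 0.018120.
u_3 = 0.018120 × 0.574 + 0.009 = 0.019401.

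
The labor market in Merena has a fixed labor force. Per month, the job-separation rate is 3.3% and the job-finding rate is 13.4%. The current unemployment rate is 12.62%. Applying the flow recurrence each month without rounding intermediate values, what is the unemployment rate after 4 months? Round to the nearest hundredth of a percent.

Unemployment rate after four months ≈ 16.32%.

With a fixed labor force, u_{t+1} = u_t + s·(1−u_t) − f·u_t = u_t·(1−s−f) + s.
Here 1−s−f = 0.833 and s = 0.033.
u_1 = 0.126200 × 0.833 + 0.033 = 0.138125.
u_2 = 0.138125 × 0.833 + 0.033 = 0.148058.
u_3 = 0.148058 × 0.833 + 0.033 = 0.156332.
u_4 = 0.156332 × 0.833 + 0.033 = 0.163225.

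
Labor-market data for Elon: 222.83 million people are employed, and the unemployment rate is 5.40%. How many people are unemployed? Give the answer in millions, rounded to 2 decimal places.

Let U be the number unemployed. The labor force is E + U, and U/(E+U) = 0.0540.
So U = 0.0540 × 222.83 / (1 − 0.0540) = 12.0328 / 0.9460 ≈ 12.72 million.

About 12.72 million are unemployed.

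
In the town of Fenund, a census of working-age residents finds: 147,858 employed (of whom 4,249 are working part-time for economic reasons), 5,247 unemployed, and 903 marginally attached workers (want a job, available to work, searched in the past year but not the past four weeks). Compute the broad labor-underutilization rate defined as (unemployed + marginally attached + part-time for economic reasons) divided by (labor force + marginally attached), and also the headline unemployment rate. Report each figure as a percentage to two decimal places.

Labor force = 147,858 + 5,247 = 153,105.
Numerator = 5,247 + 903 + 4,249 = 10,399.
Denominator = 153,105 + 903 = 154,008.
Broad rate = 10,399 / 154,008 = 6.75%.
Headline unemployment rate = 5,247 / 153,105 = 3.43%.

Broad underutilization rate ≈ 6.75%; headline unemployment rate ≈ 3.43%.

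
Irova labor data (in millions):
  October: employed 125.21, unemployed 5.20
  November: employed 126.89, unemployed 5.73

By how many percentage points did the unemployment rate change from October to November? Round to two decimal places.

The unemployment rate changed by +0.33 percentage points.

October: labor force = 125.21 + 5.20 = 130.41; u = 5.20/130.41 = 3.99%.
November: labor force = 126.89 + 5.73 = 132.62; u = 5.73/132.62 = 4.32%.
Change = 4.32% − 3.99% = +0.33 pp.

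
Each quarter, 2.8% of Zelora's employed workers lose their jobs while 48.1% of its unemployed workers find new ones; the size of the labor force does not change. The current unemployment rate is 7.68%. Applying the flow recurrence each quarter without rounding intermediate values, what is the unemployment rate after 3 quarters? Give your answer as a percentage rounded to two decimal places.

Unemployment rate after three quarters ≈ 5.76%.

With a fixed labor force, u_{t+1} = u_t + s·(1−u_t) − f·u_t = u_t·(1−s−f) + s.
Here 1−s−f = 0.491 and s = 0.028.
u_1 = 0.076800 × 0.491 + 0.028 = 0.065709.
u_2 = 0.065709 × 0.491 + 0.028 = 0.060263.
u_3 = 0.060263 × 0.491 + 0.028 = 0.057589.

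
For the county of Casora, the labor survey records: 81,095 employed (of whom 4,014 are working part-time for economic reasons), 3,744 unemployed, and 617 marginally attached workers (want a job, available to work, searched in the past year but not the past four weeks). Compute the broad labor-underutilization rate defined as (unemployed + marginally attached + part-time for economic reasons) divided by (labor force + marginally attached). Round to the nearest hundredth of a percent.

Labor force = 81,095 + 3,744 = 84,839.
Numerator = 3,744 + 617 + 4,014 = 8,375.
Denominator = 84,839 + 617 = 85,456.
Broad rate = 8,375 / 85,456 = 9.80%.

Broad underutilization rate ≈ 9.80%.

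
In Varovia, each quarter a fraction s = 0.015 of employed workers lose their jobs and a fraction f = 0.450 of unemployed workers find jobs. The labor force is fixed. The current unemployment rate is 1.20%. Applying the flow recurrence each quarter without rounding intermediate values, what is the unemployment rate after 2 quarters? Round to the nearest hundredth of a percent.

Unemployment rate after two quarters ≈ 2.65%.

With a fixed labor force, u_{t+1} = u_t + s·(1−u_t) − f·u_t = u_t·(1−s−f) + s.
Here 1−s−f = 0.535 and s = 0.015.
u_1 = 0.012000 × 0.535 + 0.015 = 0.021420.
u_2 = 0.021420 × 0.535 + 0.015 = 0.026460.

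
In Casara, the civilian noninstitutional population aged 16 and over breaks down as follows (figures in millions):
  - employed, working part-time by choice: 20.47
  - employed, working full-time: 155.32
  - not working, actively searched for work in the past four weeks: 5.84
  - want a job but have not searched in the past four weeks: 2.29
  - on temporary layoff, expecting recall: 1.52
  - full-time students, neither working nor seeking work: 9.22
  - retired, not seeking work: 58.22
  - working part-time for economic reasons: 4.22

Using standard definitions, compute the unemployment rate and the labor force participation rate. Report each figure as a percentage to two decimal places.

Unemployment rate ≈ 3.93%; labor force participation rate ≈ 72.88%.

Employed = 20.47 + 155.32 + 4.22 = 180.01 million (anyone who worked, including part-time for economic reasons, counts as employed).
Unemployed = 5.84 + 1.52 = 7.36 million (jobless and actively searching, or on temporary layoff).
Labor force = 180.01 + 7.36 = 187.37 million.
Not in labor force = 2.29 + 9.22 + 58.22 = 69.73 million (those not working and not actively searching are outside the labor force — including those who want a job but have given up searching).
Civilian working-age population = 187.37 + 69.73 = 257.10 million.
Unemployment rate = 7.36 / 187.37 = 3.93%.
Labor force participation rate = 187.37 / 257.10 = 72.88%.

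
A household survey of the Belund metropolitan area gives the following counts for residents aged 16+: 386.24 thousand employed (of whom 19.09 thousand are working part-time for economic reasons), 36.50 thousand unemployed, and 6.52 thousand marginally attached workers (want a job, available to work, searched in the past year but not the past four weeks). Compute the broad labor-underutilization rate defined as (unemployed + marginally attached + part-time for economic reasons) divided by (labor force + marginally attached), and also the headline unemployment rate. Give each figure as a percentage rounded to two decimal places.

Labor force = 386.24 + 36.50 = 422.74 thousand.
Numerator = 36.50 + 6.52 + 19.09 = 62.11 thousand.
Denominator = 422.74 + 6.52 = 429.26 thousand.
Broad rate = 62.11 / 429.26 = 14.47%.
Headline unemployment rate = 36.50 / 422.74 = 8.63%.

Broad underutilization rate ≈ 14.47%; headline unemployment rate ≈ 8.63%.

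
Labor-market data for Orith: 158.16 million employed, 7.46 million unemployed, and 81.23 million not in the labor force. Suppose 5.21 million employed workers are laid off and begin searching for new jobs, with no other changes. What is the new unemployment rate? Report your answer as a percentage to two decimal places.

New unemployment rate ≈ 7.65%.

Initially, labor force = 158.16 + 7.46 = 165.62 million, so u = 7.46/165.62 = 4.50%.
After the change, employed falls and unemployed rises by 5.21; labor force unchanged → E = 152.95, U = 12.67, labor force = 165.62 million.
New unemployment rate = 12.67 / 165.62 = 7.65%.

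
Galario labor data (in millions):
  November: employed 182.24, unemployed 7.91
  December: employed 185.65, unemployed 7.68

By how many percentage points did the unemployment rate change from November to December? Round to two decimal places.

The unemployment rate changed by −0.19 percentage points.

November: labor force = 182.24 + 7.91 = 190.15; u = 7.91/190.15 = 4.16%.
December: labor force = 185.65 + 7.68 = 193.33; u = 7.68/193.33 = 3.97%.
Change = 3.97% − 4.16% = −0.19 pp.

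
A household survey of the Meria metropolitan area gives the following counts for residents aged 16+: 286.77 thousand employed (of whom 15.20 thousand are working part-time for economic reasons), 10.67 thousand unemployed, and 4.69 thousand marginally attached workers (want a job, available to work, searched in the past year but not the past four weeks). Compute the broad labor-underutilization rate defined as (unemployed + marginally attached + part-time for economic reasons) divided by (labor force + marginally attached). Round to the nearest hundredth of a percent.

Labor force = 286.77 + 10.67 = 297.44 thousand.
Numerator = 10.67 + 4.69 + 15.20 = 30.56 thousand.
Denominator = 297.44 + 4.69 = 302.13 thousand.
Broad rate = 30.56 / 302.13 = 10.11%.

Broad underutilization rate ≈ 10.11%.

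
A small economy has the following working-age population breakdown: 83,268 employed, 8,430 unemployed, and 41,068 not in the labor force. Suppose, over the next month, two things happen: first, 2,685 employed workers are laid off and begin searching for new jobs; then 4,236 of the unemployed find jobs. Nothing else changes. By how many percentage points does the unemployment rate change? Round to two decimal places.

Initially, labor force = 83,268 + 8,430 = 91,698, so u = 8,430/91,698 = 9.19%.
After the first change, employed falls and unemployed rises by 2,685; labor force unchanged → E = 80,583, U = 11,115, labor force = 91,698.
After the second change, unemployed falls and employed rises by 4,236; labor force unchanged → E = 84,819, U = 6,879, labor force = 91,698.
New unemployment rate = 6,879 / 91,698 = 7.50%.
Change = 7.50% − 9.19% = −1.69 percentage points.

The unemployment rate changes by −1.69 percentage points.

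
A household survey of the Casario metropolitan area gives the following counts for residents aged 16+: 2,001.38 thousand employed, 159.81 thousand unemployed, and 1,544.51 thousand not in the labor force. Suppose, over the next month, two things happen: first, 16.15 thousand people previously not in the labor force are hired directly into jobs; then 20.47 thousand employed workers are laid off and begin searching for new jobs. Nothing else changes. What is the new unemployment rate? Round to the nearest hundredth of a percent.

New unemployment rate ≈ 8.28%.

Initially, labor force = 2,001.38 + 159.81 = 2,161.19 thousand, so u = 159.81/2,161.19 = 7.39%.
After the first change, employed and labor force both rise by 16.15; unemployed unchanged → E = 2,017.53, U = 159.81, labor force = 2,177.34 thousand.
After the second change, employed falls and unemployed rises by 20.47; labor force unchanged → E = 1,997.06, U = 180.28, labor force = 2,177.34 thousand.
New unemployment rate = 180.28 / 2,177.34 = 8.28%.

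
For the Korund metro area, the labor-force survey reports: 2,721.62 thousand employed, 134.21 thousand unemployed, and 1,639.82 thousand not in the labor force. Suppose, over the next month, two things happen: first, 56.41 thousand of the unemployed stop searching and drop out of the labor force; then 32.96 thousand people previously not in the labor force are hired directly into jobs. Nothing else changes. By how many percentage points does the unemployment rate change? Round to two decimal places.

The unemployment rate changes by −1.95 percentage points.

Initially, labor force = 2,721.62 + 134.21 = 2,855.83 thousand, so u = 134.21/2,855.83 = 4.70%.
After the first change, unemployed and labor force both fall by 56.41 → E = 2,721.62, U = 77.80, labor force = 2,799.42 thousand.
After the second change, employed and labor force both rise by 32.96; unemployed unchanged → E = 2,754.58, U = 77.80, labor force = 2,832.38 thousand.
New unemployment rate = 77.80 / 2,832.38 = 2.75%.
Change = 2.75% − 4.70% = −1.95 percentage points.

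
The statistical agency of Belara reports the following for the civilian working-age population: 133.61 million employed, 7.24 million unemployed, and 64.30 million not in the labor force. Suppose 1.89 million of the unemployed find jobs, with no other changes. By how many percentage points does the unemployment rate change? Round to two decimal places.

The unemployment rate changes by −1.34 percentage points.

Initially, labor force = 133.61 + 7.24 = 140.85 million, so u = 7.24/140.85 = 5.14%.
After the change, unemployed falls and employed rises by 1.89; labor force unchanged → E = 135.50, U = 5.35, labor force = 140.85 million.
New unemployment rate = 5.35 / 140.85 = 3.80%.
Change = 3.80% − 5.14% = −1.34 percentage points.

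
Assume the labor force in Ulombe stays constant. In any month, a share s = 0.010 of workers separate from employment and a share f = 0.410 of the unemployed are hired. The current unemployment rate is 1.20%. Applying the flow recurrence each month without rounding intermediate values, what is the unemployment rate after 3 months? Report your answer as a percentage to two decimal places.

Unemployment rate after three months ≈ 2.15%.

With a fixed labor force, u_{t+1} = u_t + s·(1−u_t) − f·u_t = u_t·(1−s−f) + s.
Here 1−s−f = 0.580 and s = 0.010.
u_1 = 0.012000 × 0.580 + 0.010 = 0.016960.
u_2 = 0.016960 × 0.580 + 0.010 = 0.019837.
u_3 = 0.019837 × 0.580 + 0.010 = 0.021505.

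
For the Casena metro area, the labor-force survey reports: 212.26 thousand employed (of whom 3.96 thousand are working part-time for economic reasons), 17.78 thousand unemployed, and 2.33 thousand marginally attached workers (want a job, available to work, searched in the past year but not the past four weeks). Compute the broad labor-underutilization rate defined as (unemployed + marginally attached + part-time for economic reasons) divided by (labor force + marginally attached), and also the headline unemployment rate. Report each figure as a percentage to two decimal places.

Labor force = 212.26 + 17.78 = 230.04 thousand.
Numerator = 17.78 + 2.33 + 3.96 = 24.07 thousand.
Denominator = 230.04 + 2.33 = 232.37 thousand.
Broad rate = 24.07 / 232.37 = 10.36%.
Headline unemployment rate = 17.78 / 230.04 = 7.73%.

Broad underutilization rate ≈ 10.36%; headline unemployment rate ≈ 7.73%.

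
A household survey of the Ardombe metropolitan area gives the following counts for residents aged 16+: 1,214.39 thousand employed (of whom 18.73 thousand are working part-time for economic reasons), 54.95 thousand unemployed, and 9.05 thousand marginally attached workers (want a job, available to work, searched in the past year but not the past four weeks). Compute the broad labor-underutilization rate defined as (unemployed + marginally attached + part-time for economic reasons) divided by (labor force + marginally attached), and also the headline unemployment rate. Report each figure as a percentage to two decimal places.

Labor force = 1,214.39 + 54.95 = 1,269.34 thousand.
Numerator = 54.95 + 9.05 + 18.73 = 82.73 thousand.
Denominator = 1,269.34 + 9.05 = 1,278.39 thousand.
Broad rate = 82.73 / 1,278.39 = 6.47%.
Headline unemployment rate = 54.95 / 1,269.34 = 4.33%.

Broad underutilization rate ≈ 6.47%; headline unemployment rate ≈ 4.33%.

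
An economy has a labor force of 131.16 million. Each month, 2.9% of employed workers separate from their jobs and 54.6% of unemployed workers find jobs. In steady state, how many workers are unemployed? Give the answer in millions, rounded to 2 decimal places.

Steady-state unemployment rate u* = s/(s+f) = 2.9/(2.9+54.6) = 0.050435.
Unemployed = u* × labor force = 0.050435 × 131.16 ≈ 6.62 million.

About 6.62 million are unemployed in steady state.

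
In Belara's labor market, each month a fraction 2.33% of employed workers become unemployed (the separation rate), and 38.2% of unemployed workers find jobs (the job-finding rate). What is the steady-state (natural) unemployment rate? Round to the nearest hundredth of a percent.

At steady state the flows balance: s·E = f·U, so U/(E+U) = s/(s+f).
u* = 2.33 / (2.33 + 38.2) = 2.33 / 40.53 = 5.75%.

Steady-state unemployment rate ≈ 5.75%.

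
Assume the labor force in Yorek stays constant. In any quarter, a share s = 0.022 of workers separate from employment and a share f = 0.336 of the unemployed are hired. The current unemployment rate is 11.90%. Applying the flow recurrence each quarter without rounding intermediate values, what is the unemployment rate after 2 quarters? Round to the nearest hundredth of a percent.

Unemployment rate after two quarters ≈ 8.52%.

With a fixed labor force, u_{t+1} = u_t + s·(1−u_t) − f·u_t = u_t·(1−s−f) + s.
Here 1−s−f = 0.642 and s = 0.022.
u_1 = 0.119000 × 0.642 + 0.022 = 0.098398.
u_2 = 0.098398 × 0.642 + 0.022 = 0.085172.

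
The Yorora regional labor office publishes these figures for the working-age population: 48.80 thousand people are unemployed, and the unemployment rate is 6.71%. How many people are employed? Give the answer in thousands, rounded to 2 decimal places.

About 678.47 thousand are employed.

Labor force = U / u = 48.80 / 0.0671 ≈ 727.27 thousand.
Employed = labor force − unemployed = 727.27 − 48.80 = 678.47 thousand.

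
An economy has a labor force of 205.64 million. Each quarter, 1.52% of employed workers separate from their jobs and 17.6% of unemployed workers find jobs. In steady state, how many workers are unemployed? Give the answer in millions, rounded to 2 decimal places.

About 16.35 million are unemployed in steady state.

Steady-state unemployment rate u* = s/(s+f) = 1.52/(1.52+17.6) = 0.079498.
Unemployed = u* × labor force = 0.079498 × 205.64 ≈ 16.35 million.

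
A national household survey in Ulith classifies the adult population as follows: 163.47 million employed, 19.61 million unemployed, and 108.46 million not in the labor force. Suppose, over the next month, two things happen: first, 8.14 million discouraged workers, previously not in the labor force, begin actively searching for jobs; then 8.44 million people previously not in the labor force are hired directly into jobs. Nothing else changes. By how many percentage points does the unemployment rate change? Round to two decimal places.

The unemployment rate changes by +3.19 percentage points.

Initially, labor force = 163.47 + 19.61 = 183.08 million, so u = 19.61/183.08 = 10.71%.
After the first change, unemployed and labor force both rise by 8.14 → E = 163.47, U = 27.75, labor force = 191.22 million.
After the second change, employed and labor force both rise by 8.44; unemployed unchanged → E = 171.91, U = 27.75, labor force = 199.66 million.
New unemployment rate = 27.75 / 199.66 = 13.90%.
Change = 13.90% − 10.71% = +3.19 percentage points.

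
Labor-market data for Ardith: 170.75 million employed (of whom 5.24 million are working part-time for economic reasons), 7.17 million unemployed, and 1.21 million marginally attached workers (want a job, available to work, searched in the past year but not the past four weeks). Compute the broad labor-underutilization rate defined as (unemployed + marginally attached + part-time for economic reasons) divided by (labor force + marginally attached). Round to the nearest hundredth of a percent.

Broad underutilization rate ≈ 7.60%.

Labor force = 170.75 + 7.17 = 177.92 million.
Numerator = 7.17 + 1.21 + 5.24 = 13.62 million.
Denominator = 177.92 + 1.21 = 179.13 million.
Broad rate = 13.62 / 179.13 = 7.60%.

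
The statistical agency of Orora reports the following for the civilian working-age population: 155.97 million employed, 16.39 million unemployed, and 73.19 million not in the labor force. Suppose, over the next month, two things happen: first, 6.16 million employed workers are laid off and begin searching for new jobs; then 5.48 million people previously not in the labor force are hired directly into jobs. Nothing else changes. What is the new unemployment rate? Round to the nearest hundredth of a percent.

New unemployment rate ≈ 12.68%.

Initially, labor force = 155.97 + 16.39 = 172.36 million, so u = 16.39/172.36 = 9.51%.
After the first change, employed falls and unemployed rises by 6.16; labor force unchanged → E = 149.81, U = 22.55, labor force = 172.36 million.
After the second change, employed and labor force both rise by 5.48; unemployed unchanged → E = 155.29, U = 22.55, labor force = 177.84 million.
New unemployment rate = 22.55 / 177.84 = 12.68%.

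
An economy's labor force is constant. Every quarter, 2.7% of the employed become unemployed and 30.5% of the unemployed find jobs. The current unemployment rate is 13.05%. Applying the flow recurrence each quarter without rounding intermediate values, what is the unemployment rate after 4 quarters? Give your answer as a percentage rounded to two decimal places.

Unemployment rate after four quarters ≈ 9.11%.

With a fixed labor force, u_{t+1} = u_t + s·(1−u_t) − f·u_t = u_t·(1−s−f) + s.
Here 1−s−f = 0.668 and s = 0.027.
u_1 = 0.130500 × 0.668 + 0.027 = 0.114174.
u_2 = 0.114174 × 0.668 + 0.027 = 0.103268.
u_3 = 0.103268 × 0.668 + 0.027 = 0.095983.
u_4 = 0.095983 × 0.668 + 0.027 = 0.091117.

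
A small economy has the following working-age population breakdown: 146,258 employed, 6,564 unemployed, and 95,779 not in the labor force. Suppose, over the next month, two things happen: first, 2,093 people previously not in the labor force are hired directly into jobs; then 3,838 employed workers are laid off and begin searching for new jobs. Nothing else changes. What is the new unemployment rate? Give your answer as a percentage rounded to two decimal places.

New unemployment rate ≈ 6.71%.

Initially, labor force = 146,258 + 6,564 = 152,822, so u = 6,564/152,822 = 4.30%.
After the first change, employed and labor force both rise by 2,093; unemployed unchanged → E = 148,351, U = 6,564, labor force = 154,915.
After the second change, employed falls and unemployed rises by 3,838; labor force unchanged → E = 144,513, U = 10,402, labor force = 154,915.
New unemployment rate = 10,402 / 154,915 = 6.71%.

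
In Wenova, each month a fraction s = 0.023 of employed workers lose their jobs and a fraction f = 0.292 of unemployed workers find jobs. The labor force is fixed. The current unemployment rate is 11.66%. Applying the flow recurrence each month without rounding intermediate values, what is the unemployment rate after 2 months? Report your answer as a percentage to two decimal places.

With a fixed labor force, u_{t+1} = u_t + s·(1−u_t) − f·u_t = u_t·(1−s−f) + s.
Here 1−s−f = 0.685 and s = 0.023.
u_1 = 0.116600 × 0.685 + 0.023 = 0.102871.
u_2 = 0.102871 × 0.685 + 0.023 = 0.093467.

Unemployment rate after two months ≈ 9.35%.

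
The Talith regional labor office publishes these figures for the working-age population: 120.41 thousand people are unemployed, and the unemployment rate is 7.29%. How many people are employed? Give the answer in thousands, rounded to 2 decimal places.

About 1,531.30 thousand are employed.

Labor force = U / u = 120.41 / 0.0729 ≈ 1,651.71 thousand.
Employed = labor force − unemployed = 1,651.71 − 120.41 = 1,531.30 thousand.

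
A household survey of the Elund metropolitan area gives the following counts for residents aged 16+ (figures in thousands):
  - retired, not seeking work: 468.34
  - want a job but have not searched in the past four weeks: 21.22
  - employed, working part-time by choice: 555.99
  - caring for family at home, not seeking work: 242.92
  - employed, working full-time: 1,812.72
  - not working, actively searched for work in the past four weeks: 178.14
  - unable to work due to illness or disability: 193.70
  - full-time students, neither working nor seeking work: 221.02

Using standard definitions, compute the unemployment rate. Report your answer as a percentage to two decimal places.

Employed = 555.99 + 1,812.72 = 2,368.71 thousand.
Unemployed = 178.14 thousand.
Labor force = 2,368.71 + 178.14 = 2,546.85 thousand.
Unemployment rate = 178.14 / 2,546.85 = 6.99%.

Unemployment rate ≈ 6.99%.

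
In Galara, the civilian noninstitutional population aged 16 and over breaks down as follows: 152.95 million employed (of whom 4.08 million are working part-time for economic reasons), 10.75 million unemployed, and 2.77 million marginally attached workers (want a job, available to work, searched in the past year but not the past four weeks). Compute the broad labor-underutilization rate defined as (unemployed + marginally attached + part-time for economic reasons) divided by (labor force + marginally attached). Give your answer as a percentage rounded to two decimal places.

Broad underutilization rate ≈ 10.57%.

Labor force = 152.95 + 10.75 = 163.70 million.
Numerator = 10.75 + 2.77 + 4.08 = 17.60 million.
Denominator = 163.70 + 2.77 = 166.47 million.
Broad rate = 17.60 / 166.47 = 10.57%.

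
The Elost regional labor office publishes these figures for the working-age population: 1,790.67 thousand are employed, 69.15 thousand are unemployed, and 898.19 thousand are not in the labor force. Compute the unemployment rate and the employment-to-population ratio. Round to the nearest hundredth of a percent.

Unemployment rate ≈ 3.72%; employment-population ratio ≈ 64.93%.

Labor force = employed + unemployed = 1,790.67 + 69.15 = 1,859.82 thousand.
Working-age population = 1,859.82 + 898.19 = 2,758.01 thousand.
Unemployment rate = 69.15 / 1,859.82 = 3.72%.
Employment-population ratio = 1,790.67 / 2,758.01 = 64.93%.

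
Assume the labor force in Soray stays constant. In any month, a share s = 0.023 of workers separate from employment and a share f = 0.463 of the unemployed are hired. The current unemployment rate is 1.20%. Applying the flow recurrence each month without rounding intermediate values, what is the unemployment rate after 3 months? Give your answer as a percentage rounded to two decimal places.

Unemployment rate after three months ≈ 4.25%.

With a fixed labor force, u_{t+1} = u_t + s·(1−u_t) − f·u_t = u_t·(1−s−f) + s.
Here 1−s−f = 0.514 and s = 0.023.
u_1 = 0.012000 × 0.514 + 0.023 = 0.029168.
u_2 = 0.029168 × 0.514 + 0.023 = 0.037992.
u_3 = 0.037992 × 0.514 + 0.023 = 0.042528.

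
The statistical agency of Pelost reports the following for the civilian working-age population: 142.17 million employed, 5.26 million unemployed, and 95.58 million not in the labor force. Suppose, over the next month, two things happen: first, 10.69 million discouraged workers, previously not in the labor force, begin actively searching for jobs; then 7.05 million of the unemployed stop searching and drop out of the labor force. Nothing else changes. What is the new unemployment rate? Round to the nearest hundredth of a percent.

New unemployment rate ≈ 5.89%.

Initially, labor force = 142.17 + 5.26 = 147.43 million, so u = 5.26/147.43 = 3.57%.
After the first change, unemployed and labor force both rise by 10.69 → E = 142.17, U = 15.95, labor force = 158.12 million.
After the second change, unemployed and labor force both fall by 7.05 → E = 142.17, U = 8.90, labor force = 151.07 million.
New unemployment rate = 8.90 / 151.07 = 5.89%.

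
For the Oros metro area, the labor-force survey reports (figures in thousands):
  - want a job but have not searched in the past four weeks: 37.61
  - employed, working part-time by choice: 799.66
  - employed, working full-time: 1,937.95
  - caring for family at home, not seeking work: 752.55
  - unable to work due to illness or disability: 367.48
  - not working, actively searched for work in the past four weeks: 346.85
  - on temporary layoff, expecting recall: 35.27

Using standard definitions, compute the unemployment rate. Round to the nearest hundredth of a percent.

Unemployment rate ≈ 12.25%.

Employed = 799.66 + 1,937.95 = 2,737.61 thousand.
Unemployed = 346.85 + 35.27 = 382.12 thousand (jobless and actively searching, or on temporary layoff).
Labor force = 2,737.61 + 382.12 = 3,119.73 thousand.
Unemployment rate = 382.12 / 3,119.73 = 12.25%.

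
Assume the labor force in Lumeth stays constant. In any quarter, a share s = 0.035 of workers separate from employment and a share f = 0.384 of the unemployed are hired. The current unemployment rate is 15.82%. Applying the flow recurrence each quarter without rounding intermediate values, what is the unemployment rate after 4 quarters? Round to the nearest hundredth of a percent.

Unemployment rate after four quarters ≈ 9.20%.

With a fixed labor force, u_{t+1} = u_t + s·(1−u_t) − f·u_t = u_t·(1−s−f) + s.
Here 1−s−f = 0.581 and s = 0.035.
u_1 = 0.158200 × 0.581 + 0.035 = 0.126914.
u_2 = 0.126914 × 0.581 + 0.035 = 0.108737.
u_3 = 0.108737 × 0.581 + 0.035 = 0.098176.
u_4 = 0.098176 × 0.581 + 0.035 = 0.092040.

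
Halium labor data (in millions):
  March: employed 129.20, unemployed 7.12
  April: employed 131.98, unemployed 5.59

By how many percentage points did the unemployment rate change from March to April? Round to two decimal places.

The unemployment rate changed by −1.16 percentage points.

March: labor force = 129.20 + 7.12 = 136.32; u = 7.12/136.32 = 5.22%.
April: labor force = 131.98 + 5.59 = 137.57; u = 5.59/137.57 = 4.06%.
Change = 4.06% − 5.22% = −1.16 pp.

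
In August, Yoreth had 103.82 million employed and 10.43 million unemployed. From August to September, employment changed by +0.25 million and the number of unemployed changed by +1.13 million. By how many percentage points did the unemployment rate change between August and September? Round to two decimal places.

The unemployment rate changed by +0.87 percentage points.

August: labor force = 103.82 + 10.43 = 114.25; u = 10.43/114.25 = 9.13%.
September: labor force = 104.07 + 11.56 = 115.63; u = 11.56/115.63 = 10.00%.
Change = 10.00% − 9.13% = +0.87 pp.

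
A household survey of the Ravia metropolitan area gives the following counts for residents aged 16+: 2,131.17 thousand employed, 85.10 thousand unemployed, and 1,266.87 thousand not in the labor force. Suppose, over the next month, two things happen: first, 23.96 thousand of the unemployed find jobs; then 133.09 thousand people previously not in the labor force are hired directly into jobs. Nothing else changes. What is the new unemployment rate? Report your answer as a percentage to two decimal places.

Initially, labor force = 2,131.17 + 85.10 = 2,216.27 thousand, so u = 85.10/2,216.27 = 3.84%.
After the first change, unemployed falls and employed rises by 23.96; labor force unchanged → E = 2,155.13, U = 61.14, labor force = 2,216.27 thousand.
After the second change, employed and labor force both rise by 133.09; unemployed unchanged → E = 2,288.22, U = 61.14, labor force = 2,349.36 thousand.
New unemployment rate = 61.14 / 2,349.36 = 2.60%.

New unemployment rate ≈ 2.60%.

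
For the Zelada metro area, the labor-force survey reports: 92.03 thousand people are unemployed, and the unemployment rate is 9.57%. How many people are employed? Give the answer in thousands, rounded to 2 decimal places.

About 869.62 thousand are employed.

Labor force = U / u = 92.03 / 0.0957 ≈ 961.65 thousand.
Employed = labor force − unemployed = 961.65 − 92.03 = 869.62 thousand.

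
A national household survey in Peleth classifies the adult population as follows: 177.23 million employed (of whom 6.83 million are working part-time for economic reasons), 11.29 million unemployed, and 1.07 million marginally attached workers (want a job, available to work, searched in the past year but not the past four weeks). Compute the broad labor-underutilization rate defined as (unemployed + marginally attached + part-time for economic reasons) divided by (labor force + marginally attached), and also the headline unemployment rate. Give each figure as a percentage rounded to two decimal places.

Broad underutilization rate ≈ 10.12%; headline unemployment rate ≈ 5.99%.

Labor force = 177.23 + 11.29 = 188.52 million.
Numerator = 11.29 + 1.07 + 6.83 = 19.19 million.
Denominator = 188.52 + 1.07 = 189.59 million.
Broad rate = 19.19 / 189.59 = 10.12%.
Headline unemployment rate = 11.29 / 188.52 = 5.99%.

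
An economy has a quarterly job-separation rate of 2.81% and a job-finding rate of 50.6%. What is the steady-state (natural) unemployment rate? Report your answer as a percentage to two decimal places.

At steady state the flows balance: s·E = f·U, so U/(E+U) = s/(s+f).
u* = 2.81 / (2.81 + 50.6) = 2.81 / 53.41 = 5.26%.

Steady-state unemployment rate ≈ 5.26%.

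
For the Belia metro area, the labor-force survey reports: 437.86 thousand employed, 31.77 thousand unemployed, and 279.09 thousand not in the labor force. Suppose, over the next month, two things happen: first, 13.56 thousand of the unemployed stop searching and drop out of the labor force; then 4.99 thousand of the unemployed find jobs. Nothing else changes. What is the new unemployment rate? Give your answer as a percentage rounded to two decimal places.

New unemployment rate ≈ 2.90%.

Initially, labor force = 437.86 + 31.77 = 469.63 thousand, so u = 31.77/469.63 = 6.76%.
After the first change, unemployed and labor force both fall by 13.56 → E = 437.86, U = 18.21, labor force = 456.07 thousand.
After the second change, unemployed falls and employed rises by 4.99; labor force unchanged → E = 442.85, U = 13.22, labor force = 456.07 thousand.
New unemployment rate = 13.22 / 456.07 = 2.90%.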